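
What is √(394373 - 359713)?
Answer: 2*√8665 ≈ 186.17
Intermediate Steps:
√(394373 - 359713) = √34660 = 2*√8665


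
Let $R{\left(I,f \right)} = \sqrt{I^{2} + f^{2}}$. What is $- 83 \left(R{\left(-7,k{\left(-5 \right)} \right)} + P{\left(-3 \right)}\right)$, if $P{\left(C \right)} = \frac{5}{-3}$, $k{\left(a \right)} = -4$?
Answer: $\frac{415}{3} - 83 \sqrt{65} \approx -530.83$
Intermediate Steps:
$P{\left(C \right)} = - \frac{5}{3}$ ($P{\left(C \right)} = 5 \left(- \frac{1}{3}\right) = - \frac{5}{3}$)
$- 83 \left(R{\left(-7,k{\left(-5 \right)} \right)} + P{\left(-3 \right)}\right) = - 83 \left(\sqrt{\left(-7\right)^{2} + \left(-4\right)^{2}} - \frac{5}{3}\right) = - 83 \left(\sqrt{49 + 16} - \frac{5}{3}\right) = - 83 \left(\sqrt{65} - \frac{5}{3}\right) = - 83 \left(- \frac{5}{3} + \sqrt{65}\right) = \frac{415}{3} - 83 \sqrt{65}$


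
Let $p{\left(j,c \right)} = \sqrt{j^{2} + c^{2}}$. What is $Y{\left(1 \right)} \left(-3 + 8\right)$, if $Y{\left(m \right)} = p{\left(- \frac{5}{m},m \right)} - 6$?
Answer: $-30 + 5 \sqrt{26} \approx -4.5049$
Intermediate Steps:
$p{\left(j,c \right)} = \sqrt{c^{2} + j^{2}}$
$Y{\left(m \right)} = -6 + \sqrt{m^{2} + \frac{25}{m^{2}}}$ ($Y{\left(m \right)} = \sqrt{m^{2} + \left(- \frac{5}{m}\right)^{2}} - 6 = \sqrt{m^{2} + \frac{25}{m^{2}}} - 6 = -6 + \sqrt{m^{2} + \frac{25}{m^{2}}}$)
$Y{\left(1 \right)} \left(-3 + 8\right) = \left(-6 + \sqrt{1^{-2} \left(25 + 1^{4}\right)}\right) \left(-3 + 8\right) = \left(-6 + \sqrt{1 \left(25 + 1\right)}\right) 5 = \left(-6 + \sqrt{1 \cdot 26}\right) 5 = \left(-6 + \sqrt{26}\right) 5 = -30 + 5 \sqrt{26}$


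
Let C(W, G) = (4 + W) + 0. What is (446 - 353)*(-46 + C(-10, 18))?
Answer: -4836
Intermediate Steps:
C(W, G) = 4 + W
(446 - 353)*(-46 + C(-10, 18)) = (446 - 353)*(-46 + (4 - 10)) = 93*(-46 - 6) = 93*(-52) = -4836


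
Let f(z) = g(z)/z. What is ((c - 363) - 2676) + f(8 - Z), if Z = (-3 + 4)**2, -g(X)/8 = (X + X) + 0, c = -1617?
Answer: -4672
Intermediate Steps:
g(X) = -16*X (g(X) = -8*((X + X) + 0) = -8*(2*X + 0) = -16*X)
Z = 1 (Z = 1**2 = 1)
f(z) = -16 (f(z) = (-16*z)/z = -16)
((c - 363) - 2676) + f(8 - Z) = ((-1617 - 363) - 2676) - 16 = (-1980 - 2676) - 16 = -4656 - 16 = -4672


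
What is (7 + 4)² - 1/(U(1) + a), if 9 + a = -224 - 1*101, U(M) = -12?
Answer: 41867/346 ≈ 121.00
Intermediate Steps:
a = -334 (a = -9 + (-224 - 1*101) = -9 + (-224 - 101) = -9 - 325 = -334)
(7 + 4)² - 1/(U(1) + a) = (7 + 4)² - 1/(-12 - 334) = 11² - 1/(-346) = 121 - 1*(-1/346) = 121 + 1/346 = 41867/346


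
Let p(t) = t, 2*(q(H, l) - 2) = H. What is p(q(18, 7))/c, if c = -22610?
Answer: -11/22610 ≈ -0.00048651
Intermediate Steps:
q(H, l) = 2 + H/2
p(q(18, 7))/c = (2 + (½)*18)/(-22610) = (2 + 9)*(-1/22610) = 11*(-1/22610) = -11/22610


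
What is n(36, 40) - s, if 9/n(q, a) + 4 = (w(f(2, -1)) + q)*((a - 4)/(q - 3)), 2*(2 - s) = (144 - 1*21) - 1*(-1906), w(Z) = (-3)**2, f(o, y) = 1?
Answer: 502299/496 ≈ 1012.7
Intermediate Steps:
w(Z) = 9
s = -2025/2 (s = 2 - ((144 - 1*21) - 1*(-1906))/2 = 2 - ((144 - 21) + 1906)/2 = 2 - (123 + 1906)/2 = 2 - 1/2*2029 = 2 - 2029/2 = -2025/2 ≈ -1012.5)
n(q, a) = 9/(-4 + (-4 + a)*(9 + q)/(-3 + q)) (n(q, a) = 9/(-4 + (9 + q)*((a - 4)/(q - 3))) = 9/(-4 + (9 + q)*((-4 + a)/(-3 + q))) = 9/(-4 + (-4 + a)*(9 + q)/(-3 + q)))
n(36, 40) - s = 9*(-3 + 36)/(-24 - 8*36 + 9*40 + 40*36) - 1*(-2025/2) = 9*33/(-24 - 288 + 360 + 1440) + 2025/2 = 9*33/1488 + 2025/2 = 9*(1/1488)*33 + 2025/2 = 99/496 + 2025/2 = 502299/496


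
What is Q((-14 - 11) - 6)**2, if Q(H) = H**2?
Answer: 923521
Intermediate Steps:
Q((-14 - 11) - 6)**2 = (((-14 - 11) - 6)**2)**2 = ((-25 - 6)**2)**2 = ((-31)**2)**2 = 961**2 = 923521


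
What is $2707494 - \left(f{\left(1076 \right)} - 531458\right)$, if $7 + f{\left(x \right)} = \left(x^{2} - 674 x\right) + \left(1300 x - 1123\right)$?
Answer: $1408730$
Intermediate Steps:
$f{\left(x \right)} = -1130 + x^{2} + 626 x$ ($f{\left(x \right)} = -7 + \left(\left(x^{2} - 674 x\right) + \left(1300 x - 1123\right)\right) = -7 + \left(\left(x^{2} - 674 x\right) + \left(-1123 + 1300 x\right)\right) = -7 + \left(-1123 + x^{2} + 626 x\right) = -1130 + x^{2} + 626 x$)
$2707494 - \left(f{\left(1076 \right)} - 531458\right) = 2707494 - \left(\left(-1130 + 1076^{2} + 626 \cdot 1076\right) - 531458\right) = 2707494 - \left(\left(-1130 + 1157776 + 673576\right) - 531458\right) = 2707494 - \left(1830222 - 531458\right) = 2707494 - 1298764 = 1408730$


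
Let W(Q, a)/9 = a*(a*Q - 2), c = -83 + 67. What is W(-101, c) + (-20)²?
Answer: -232016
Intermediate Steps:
c = -16
W(Q, a) = 9*a*(-2 + Q*a) (W(Q, a) = 9*(a*(a*Q - 2)) = 9*(a*(Q*a - 2)) = 9*(a*(-2 + Q*a)) = 9*a*(-2 + Q*a))
W(-101, c) + (-20)² = 9*(-16)*(-2 - 101*(-16)) + (-20)² = 9*(-16)*(-2 + 1616) + 400 = 9*(-16)*1614 + 400 = -232416 + 400 = -232016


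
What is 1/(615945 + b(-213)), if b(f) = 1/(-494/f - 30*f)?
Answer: 1361564/838648538193 ≈ 1.6235e-6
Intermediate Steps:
1/(615945 + b(-213)) = 1/(615945 - 1*(-213)/(494 + 30*(-213)²)) = 1/(615945 - 1*(-213)/(494 + 30*45369)) = 1/(615945 - 1*(-213)/(494 + 1361070)) = 1/(615945 - 1*(-213)/1361564) = 1/(615945 - 1*(-213)*1/1361564) = 1/(615945 + 213/1361564) = 1/(838648538193/1361564) = 1361564/838648538193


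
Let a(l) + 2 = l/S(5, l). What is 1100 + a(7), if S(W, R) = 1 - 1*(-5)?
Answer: 6595/6 ≈ 1099.2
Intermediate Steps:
S(W, R) = 6 (S(W, R) = 1 + 5 = 6)
a(l) = -2 + l/6
1100 + a(7) = 1100 + (-2 + (1/6)*7) = 1100 + (-2 + 7/6) = 1100 - 5/6 = 6595/6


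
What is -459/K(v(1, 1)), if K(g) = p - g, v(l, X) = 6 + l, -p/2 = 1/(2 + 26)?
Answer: 714/11 ≈ 64.909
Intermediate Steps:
p = -1/14 (p = -2/(2 + 26) = -2/28 = -2*1/28 = -1/14 ≈ -0.071429)
K(g) = -1/14 - g
-459/K(v(1, 1)) = -459/(-1/14 - (6 + 1)) = -459/(-1/14 - 1*7) = -459/(-1/14 - 7) = -459/(-99/14) = -459*(-14/99) = 714/11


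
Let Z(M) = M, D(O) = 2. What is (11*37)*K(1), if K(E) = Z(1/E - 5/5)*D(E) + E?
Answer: 407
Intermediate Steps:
K(E) = -2 + E + 2/E (K(E) = (1/E - 5/5)*2 + E = (1/E - 5*⅕)*2 + E = (1/E - 1)*2 + E = (-1 + 1/E)*2 + E = (-2 + 2/E) + E = -2 + E + 2/E)
(11*37)*K(1) = (11*37)*(-2 + 1 + 2/1) = 407*(-2 + 1 + 2*1) = 407*(-2 + 1 + 2) = 407*1 = 407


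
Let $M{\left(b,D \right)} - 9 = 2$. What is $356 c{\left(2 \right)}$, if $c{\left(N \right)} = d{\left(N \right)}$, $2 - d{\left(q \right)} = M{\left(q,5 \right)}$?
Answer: $-3204$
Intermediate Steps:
$M{\left(b,D \right)} = 11$ ($M{\left(b,D \right)} = 9 + 2 = 11$)
$d{\left(q \right)} = -9$ ($d{\left(q \right)} = 2 - 11 = -9$)
$c{\left(N \right)} = -9$
$356 c{\left(2 \right)} = 356 \left(-9\right) = -3204$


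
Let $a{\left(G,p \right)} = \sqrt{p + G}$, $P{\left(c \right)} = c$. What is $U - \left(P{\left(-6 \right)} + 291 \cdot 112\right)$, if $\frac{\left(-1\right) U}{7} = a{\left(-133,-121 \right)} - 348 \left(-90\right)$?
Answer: $-251826 - 7 i \sqrt{254} \approx -2.5183 \cdot 10^{5} - 111.56 i$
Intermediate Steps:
$a{\left(G,p \right)} = \sqrt{G + p}$
$U = -219240 - 7 i \sqrt{254}$ ($U = - 7 \left(\sqrt{-133 - 121} - 348 \left(-90\right)\right) = - 7 \left(\sqrt{-254} - -31320\right) = - 7 \left(i \sqrt{254} + 31320\right) = - 7 \left(31320 + i \sqrt{254}\right) = -219240 - 7 i \sqrt{254} \approx -2.1924 \cdot 10^{5} - 111.56 i$)
$U - \left(P{\left(-6 \right)} + 291 \cdot 112\right) = \left(-219240 - 7 i \sqrt{254}\right) - \left(-6 + 291 \cdot 112\right) = \left(-219240 - 7 i \sqrt{254}\right) - \left(-6 + 32592\right) = \left(-219240 - 7 i \sqrt{254}\right) - 32586 = -251826 - 7 i \sqrt{254}$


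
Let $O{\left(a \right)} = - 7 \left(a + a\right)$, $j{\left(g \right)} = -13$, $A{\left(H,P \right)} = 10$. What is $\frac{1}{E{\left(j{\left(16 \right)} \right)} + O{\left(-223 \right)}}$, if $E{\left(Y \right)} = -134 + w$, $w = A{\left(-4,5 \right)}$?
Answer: $\frac{1}{2998} \approx 0.00033356$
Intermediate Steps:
$w = 10$
$O{\left(a \right)} = - 14 a$ ($O{\left(a \right)} = - 7 \cdot 2 a = - 14 a$)
$E{\left(Y \right)} = -124$ ($E{\left(Y \right)} = -134 + 10 = -124$)
$\frac{1}{E{\left(j{\left(16 \right)} \right)} + O{\left(-223 \right)}} = \frac{1}{-124 - -3122} = \frac{1}{-124 + 3122} = \frac{1}{2998}$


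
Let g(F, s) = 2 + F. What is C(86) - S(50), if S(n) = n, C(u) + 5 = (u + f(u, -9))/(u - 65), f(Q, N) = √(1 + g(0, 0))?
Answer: -1069/21 + √3/21 ≈ -50.822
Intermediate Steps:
f(Q, N) = √3 (f(Q, N) = √(1 + (2 + 0)) = √(1 + 2) = √3)
C(u) = -5 + (u + √3)/(-65 + u) (C(u) = -5 + (u + √3)/(u - 65) = -5 + (u + √3)/(-65 + u))
C(86) - S(50) = (325 + √3 - 4*86)/(-65 + 86) - 1*50 = (325 + √3 - 344)/21 - 50 = (-19 + √3)/21 - 50 = (-19/21 + √3/21) - 50 = -1069/21 + √3/21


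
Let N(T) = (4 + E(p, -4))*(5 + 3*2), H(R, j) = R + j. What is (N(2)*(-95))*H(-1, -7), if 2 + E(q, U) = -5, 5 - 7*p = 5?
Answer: -25080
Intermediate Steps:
p = 0 (p = 5/7 - ⅐*5 = 5/7 - 5/7 = 0)
E(q, U) = -7 (E(q, U) = -2 - 5 = -7)
N(T) = -33 (N(T) = (4 - 7)*(5 + 3*2) = -3*(5 + 6) = -3*11 = -33)
(N(2)*(-95))*H(-1, -7) = (-33*(-95))*(-1 - 7) = 3135*(-8) = -25080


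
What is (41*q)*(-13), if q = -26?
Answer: 13858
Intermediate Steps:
(41*q)*(-13) = (41*(-26))*(-13) = -1066*(-13) = 13858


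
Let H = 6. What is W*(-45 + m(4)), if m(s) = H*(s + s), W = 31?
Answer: 93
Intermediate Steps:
m(s) = 12*s (m(s) = 6*(s + s) = 6*(2*s) = 12*s)
W*(-45 + m(4)) = 31*(-45 + 12*4) = 31*(-45 + 48) = 31*3 = 93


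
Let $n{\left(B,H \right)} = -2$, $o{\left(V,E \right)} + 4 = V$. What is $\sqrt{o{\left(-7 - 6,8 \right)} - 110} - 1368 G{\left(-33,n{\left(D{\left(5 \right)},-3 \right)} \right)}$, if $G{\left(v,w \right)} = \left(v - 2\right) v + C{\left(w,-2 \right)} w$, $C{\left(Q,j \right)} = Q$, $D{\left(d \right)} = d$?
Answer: $-1585512 + i \sqrt{127} \approx -1.5855 \cdot 10^{6} + 11.269 i$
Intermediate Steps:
$o{\left(V,E \right)} = -4 + V$
$G{\left(v,w \right)} = w^{2} + v \left(-2 + v\right)$ ($G{\left(v,w \right)} = \left(v - 2\right) v + w w = \left(v - 2\right) v + w^{2} = \left(-2 + v\right) v + w^{2} = v \left(-2 + v\right) + w^{2} = w^{2} + v \left(-2 + v\right)$)
$\sqrt{o{\left(-7 - 6,8 \right)} - 110} - 1368 G{\left(-33,n{\left(D{\left(5 \right)},-3 \right)} \right)} = \sqrt{\left(-4 - 13\right) - 110} - 1368 \left(\left(-33\right)^{2} + \left(-2\right)^{2} - -66\right) = \sqrt{\left(-4 - 13\right) - 110} - 1368 \left(1089 + 4 + 66\right) = \sqrt{-17 - 110} - 1585512 = \sqrt{-127} - 1585512 = i \sqrt{127} - 1585512 = -1585512 + i \sqrt{127}$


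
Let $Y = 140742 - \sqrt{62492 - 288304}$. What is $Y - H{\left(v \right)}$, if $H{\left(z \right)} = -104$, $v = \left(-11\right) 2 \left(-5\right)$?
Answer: $140846 - 2 i \sqrt{56453} \approx 1.4085 \cdot 10^{5} - 475.2 i$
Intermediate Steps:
$v = 110$ ($v = \left(-22\right) \left(-5\right) = 110$)
$Y = 140742 - 2 i \sqrt{56453}$ ($Y = 140742 - \sqrt{-225812} = 140742 - 2 i \sqrt{56453} \approx 1.4074 \cdot 10^{5} - 475.2 i$)
$Y - H{\left(v \right)} = \left(140742 - 2 i \sqrt{56453}\right) - -104 = \left(140742 - 2 i \sqrt{56453}\right) + 104 = 140846 - 2 i \sqrt{56453}$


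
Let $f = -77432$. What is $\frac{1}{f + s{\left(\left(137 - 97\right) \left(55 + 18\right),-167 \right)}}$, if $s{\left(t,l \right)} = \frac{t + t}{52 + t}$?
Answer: $- \frac{743}{57530516} \approx -1.2915 \cdot 10^{-5}$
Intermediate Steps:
$s{\left(t,l \right)} = \frac{2 t}{52 + t}$
$\frac{1}{f + s{\left(\left(137 - 97\right) \left(55 + 18\right),-167 \right)}} = \frac{1}{-77432 + \frac{2 \left(137 - 97\right) \left(55 + 18\right)}{52 + \left(137 - 97\right) \left(55 + 18\right)}} = \frac{1}{-77432 + \frac{2 \cdot 40 \cdot 73}{52 + 40 \cdot 73}} = \frac{1}{-77432 + 2 \cdot 2920 \frac{1}{52 + 2920}} = \frac{1}{-77432 + 2 \cdot 2920 \cdot \frac{1}{2972}} = \frac{1}{-77432 + \frac{1460}{743}} = \frac{1}{- \frac{57530516}{743}} = - \frac{743}{57530516}$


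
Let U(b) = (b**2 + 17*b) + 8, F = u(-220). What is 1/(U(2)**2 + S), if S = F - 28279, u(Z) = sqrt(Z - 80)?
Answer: -8721/228167623 - 10*I*sqrt(3)/684502869 ≈ -3.8222e-5 - 2.5304e-8*I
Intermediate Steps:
u(Z) = sqrt(-80 + Z)
F = 10*I*sqrt(3) (F = sqrt(-80 - 220) = sqrt(-300) = 10*I*sqrt(3) ≈ 17.32*I)
U(b) = 8 + b**2 + 17*b
S = -28279 + 10*I*sqrt(3) (S = 10*I*sqrt(3) - 28279 = -28279 + 10*I*sqrt(3) ≈ -28279.0 + 17.32*I)
1/(U(2)**2 + S) = 1/((8 + 2**2 + 17*2)**2 + (-28279 + 10*I*sqrt(3))) = 1/((8 + 4 + 34)**2 + (-28279 + 10*I*sqrt(3))) = 1/(46**2 + (-28279 + 10*I*sqrt(3))) = 1/(2116 + (-28279 + 10*I*sqrt(3))) = 1/(-26163 + 10*I*sqrt(3))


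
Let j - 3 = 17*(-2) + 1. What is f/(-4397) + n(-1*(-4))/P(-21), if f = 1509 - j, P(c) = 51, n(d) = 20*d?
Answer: 273271/224247 ≈ 1.2186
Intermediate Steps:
j = -30 (j = 3 + (17*(-2) + 1) = 3 + (-34 + 1) = 3 - 33 = -30)
f = 1539 (f = 1509 - 1*(-30) = 1509 + 30 = 1539)
f/(-4397) + n(-1*(-4))/P(-21) = 1539/(-4397) + (20*(-1*(-4)))/51 = 1539*(-1/4397) + (20*4)*(1/51) = -1539/4397 + 80*(1/51) = -1539/4397 + 80/51 = 273271/224247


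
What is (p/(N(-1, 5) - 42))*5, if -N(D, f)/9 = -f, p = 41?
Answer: 205/3 ≈ 68.333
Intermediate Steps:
N(D, f) = 9*f (N(D, f) = -(-9)*f = 9*f)
(p/(N(-1, 5) - 42))*5 = (41/(9*5 - 42))*5 = (41/(45 - 42))*5 = (41/3)*5 = 205/3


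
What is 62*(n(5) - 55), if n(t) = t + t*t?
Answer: -1550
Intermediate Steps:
n(t) = t + t**2
62*(n(5) - 55) = 62*(5*(1 + 5) - 55) = 62*(5*6 - 55) = 62*(30 - 55) = 62*(-25) = -1550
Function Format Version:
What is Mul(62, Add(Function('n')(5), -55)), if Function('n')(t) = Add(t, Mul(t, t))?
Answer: -1550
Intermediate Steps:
Function('n')(t) = Add(t, Pow(t, 2))
Mul(62, Add(Function('n')(5), -55)) = Mul(62, Add(Mul(5, Add(1, 5)), -55)) = Mul(62, Add(Mul(5, 6), -55)) = Mul(62, Add(30, -55)) = Mul(62, -25) = -1550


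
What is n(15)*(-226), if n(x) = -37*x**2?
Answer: 1881450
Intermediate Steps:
n(15)*(-226) = -37*15**2*(-226) = -37*225*(-226) = -8325*(-226) = 1881450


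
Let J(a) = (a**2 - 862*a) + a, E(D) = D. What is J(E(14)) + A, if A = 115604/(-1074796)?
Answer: -3186261643/268699 ≈ -11858.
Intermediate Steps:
J(a) = a**2 - 861*a
A = -28901/268699 (A = 115604*(-1/1074796) = -28901/268699 ≈ -0.10756)
J(E(14)) + A = 14*(-861 + 14) - 28901/268699 = 14*(-847) - 28901/268699 = -11858 - 28901/268699 = -3186261643/268699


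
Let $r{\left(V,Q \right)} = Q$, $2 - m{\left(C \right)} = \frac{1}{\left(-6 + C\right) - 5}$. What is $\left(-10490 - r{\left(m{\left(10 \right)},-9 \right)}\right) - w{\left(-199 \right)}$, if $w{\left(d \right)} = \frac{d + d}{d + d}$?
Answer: $-10482$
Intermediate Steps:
$m{\left(C \right)} = 2 - \frac{1}{-11 + C}$ ($m{\left(C \right)} = 2 - \frac{1}{\left(-6 + C\right) - 5} = 2 - \frac{1}{-11 + C}$)
$w{\left(d \right)} = 1$ ($w{\left(d \right)} = \frac{2 d}{2 d} = 2 d \frac{1}{2 d} = 1$)
$\left(-10490 - r{\left(m{\left(10 \right)},-9 \right)}\right) - w{\left(-199 \right)} = \left(-10490 - -9\right) - 1 = \left(-10490 + 9\right) - 1 = -10481 - 1 = -10482$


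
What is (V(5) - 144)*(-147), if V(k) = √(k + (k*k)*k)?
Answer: 21168 - 147*√130 ≈ 19492.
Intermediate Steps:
V(k) = √(k + k³) (V(k) = √(k + k²*k) = √(k + k³))
(V(5) - 144)*(-147) = (√(5 + 5³) - 144)*(-147) = (√(5 + 125) - 144)*(-147) = (√130 - 144)*(-147) = (-144 + √130)*(-147) = 21168 - 147*√130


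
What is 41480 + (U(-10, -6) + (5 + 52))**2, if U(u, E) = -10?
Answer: 43689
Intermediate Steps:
41480 + (U(-10, -6) + (5 + 52))**2 = 41480 + (-10 + (5 + 52))**2 = 41480 + (-10 + 57)**2 = 41480 + 47**2 = 41480 + 2209 = 43689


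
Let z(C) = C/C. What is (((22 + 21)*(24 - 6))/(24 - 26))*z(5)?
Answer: -387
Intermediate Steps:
z(C) = 1
(((22 + 21)*(24 - 6))/(24 - 26))*z(5) = (((22 + 21)*(24 - 6))/(24 - 26))*1 = ((43*18)/(-2))*1 = (774*(-½))*1 = -387*1 = -387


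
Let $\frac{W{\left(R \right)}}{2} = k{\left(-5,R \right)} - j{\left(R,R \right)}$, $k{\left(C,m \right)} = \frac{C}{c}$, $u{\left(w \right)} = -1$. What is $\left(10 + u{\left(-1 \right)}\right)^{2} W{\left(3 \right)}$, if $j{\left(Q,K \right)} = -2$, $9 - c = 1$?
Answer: $\frac{891}{4} \approx 222.75$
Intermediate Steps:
$c = 8$ ($c = 9 - 1 = 8$)
$k{\left(C,m \right)} = \frac{C}{8}$
$W{\left(R \right)} = \frac{11}{4}$ ($W{\left(R \right)} = 2 \left(\frac{1}{8} \left(-5\right) - -2\right) = 2 \left(- \frac{5}{8} + 2\right) = 2 \cdot \frac{11}{8} = \frac{11}{4}$)
$\left(10 + u{\left(-1 \right)}\right)^{2} W{\left(3 \right)} = \left(10 - 1\right)^{2} \cdot \frac{11}{4} = 9^{2} \cdot \frac{11}{4} = 81 \cdot \frac{11}{4} = \frac{891}{4}$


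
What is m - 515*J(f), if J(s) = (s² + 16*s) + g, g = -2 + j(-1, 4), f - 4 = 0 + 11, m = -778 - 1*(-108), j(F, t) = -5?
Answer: -236540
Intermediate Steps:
m = -670 (m = -778 + 108 = -670)
f = 15 (f = 4 + (0 + 11) = 4 + 11 = 15)
g = -7 (g = -2 - 5 = -7)
J(s) = -7 + s² + 16*s (J(s) = (s² + 16*s) - 7 = -7 + s² + 16*s)
m - 515*J(f) = -670 - 515*(-7 + 15² + 16*15) = -670 - 515*(-7 + 225 + 240) = -670 - 515*458 = -670 - 235870 = -236540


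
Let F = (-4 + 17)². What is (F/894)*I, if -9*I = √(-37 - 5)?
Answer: -169*I*√42/8046 ≈ -0.13612*I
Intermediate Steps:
F = 169 (F = 13² = 169)
I = -I*√42/9 (I = -√(-37 - 5)/9 = -I*√42/9 ≈ -0.72008*I)
(F/894)*I = (169/894)*(-I*√42/9) = (169*(1/894))*(-I*√42/9) = 169*(-I*√42/9)/894 = -169*I*√42/8046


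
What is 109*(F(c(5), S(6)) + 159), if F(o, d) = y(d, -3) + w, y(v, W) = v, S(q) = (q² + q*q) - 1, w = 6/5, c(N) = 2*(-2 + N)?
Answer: 126004/5 ≈ 25201.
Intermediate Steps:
c(N) = -4 + 2*N
w = 6/5 (w = 6*(⅕) = 6/5 ≈ 1.2000)
S(q) = -1 + 2*q² (S(q) = (q² + q²) - 1 = 2*q² - 1 = -1 + 2*q²)
F(o, d) = 6/5 + d (F(o, d) = d + 6/5 = 6/5 + d)
109*(F(c(5), S(6)) + 159) = 109*((6/5 + (-1 + 2*6²)) + 159) = 109*((6/5 + (-1 + 2*36)) + 159) = 109*((6/5 + (-1 + 72)) + 159) = 109*((6/5 + 71) + 159) = 109*(361/5 + 159) = 109*(1156/5) = 126004/5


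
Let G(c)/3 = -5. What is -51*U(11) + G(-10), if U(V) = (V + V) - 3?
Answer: -984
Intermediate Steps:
U(V) = -3 + 2*V (U(V) = 2*V - 3 = -3 + 2*V)
G(c) = -15 (G(c) = 3*(-5) = -15)
-51*U(11) + G(-10) = -51*(-3 + 2*11) - 15 = -51*(-3 + 22) - 15 = -51*19 - 15 = -969 - 15 = -984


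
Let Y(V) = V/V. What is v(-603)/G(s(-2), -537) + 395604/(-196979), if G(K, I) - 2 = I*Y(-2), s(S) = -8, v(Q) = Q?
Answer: -92869803/105383765 ≈ -0.88125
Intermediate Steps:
Y(V) = 1
G(K, I) = 2 + I (G(K, I) = 2 + I*1 = 2 + I)
v(-603)/G(s(-2), -537) + 395604/(-196979) = -603/(2 - 537) + 395604/(-196979) = -603/(-535) + 395604*(-1/196979) = -603*(-1/535) - 395604/196979 = 603/535 - 395604/196979 = -92869803/105383765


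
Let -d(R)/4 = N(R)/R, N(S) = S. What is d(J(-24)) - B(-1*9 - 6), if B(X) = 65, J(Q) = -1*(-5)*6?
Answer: -69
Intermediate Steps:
J(Q) = 30 (J(Q) = 5*6 = 30)
d(R) = -4 (d(R) = -4*R/R = -4*1 = -4)
d(J(-24)) - B(-1*9 - 6) = -4 - 1*65 = -4 - 65 = -69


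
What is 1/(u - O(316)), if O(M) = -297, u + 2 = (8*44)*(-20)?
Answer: -1/6745 ≈ -0.00014826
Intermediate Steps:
u = -7042 (u = -2 + (8*44)*(-20) = -2 + 352*(-20) = -2 - 7040 = -7042)
1/(u - O(316)) = 1/(-7042 - 1*(-297)) = 1/(-7042 + 297) = 1/(-6745) = -1/6745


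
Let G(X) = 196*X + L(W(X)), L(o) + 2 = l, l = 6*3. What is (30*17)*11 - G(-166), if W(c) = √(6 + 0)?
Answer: 38130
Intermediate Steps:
W(c) = √6
l = 18
L(o) = 16 (L(o) = -2 + 18 = 16)
G(X) = 16 + 196*X (G(X) = 196*X + 16 = 16 + 196*X)
(30*17)*11 - G(-166) = (30*17)*11 - (16 + 196*(-166)) = 510*11 - (16 - 32536) = 5610 - 1*(-32520) = 5610 + 32520 = 38130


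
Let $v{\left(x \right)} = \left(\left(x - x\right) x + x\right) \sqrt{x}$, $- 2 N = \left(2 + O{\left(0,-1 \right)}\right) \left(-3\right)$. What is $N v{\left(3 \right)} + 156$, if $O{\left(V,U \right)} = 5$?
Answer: $156 + \frac{63 \sqrt{3}}{2} \approx 210.56$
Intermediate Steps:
$N = \frac{21}{2}$ ($N = - \frac{\left(2 + 5\right) \left(-3\right)}{2} = - \frac{7 \left(-3\right)}{2} = \left(- \frac{1}{2}\right) \left(-21\right) = \frac{21}{2} \approx 10.5$)
$v{\left(x \right)} = x^{\frac{3}{2}}$ ($v{\left(x \right)} = \left(0 x + x\right) \sqrt{x} = \left(0 + x\right) \sqrt{x} = x \sqrt{x} = x^{\frac{3}{2}}$)
$N v{\left(3 \right)} + 156 = \frac{21 \cdot 3^{\frac{3}{2}}}{2} + 156 = \frac{21 \cdot 3 \sqrt{3}}{2} + 156 = \frac{63 \sqrt{3}}{2} + 156 = 156 + \frac{63 \sqrt{3}}{2}$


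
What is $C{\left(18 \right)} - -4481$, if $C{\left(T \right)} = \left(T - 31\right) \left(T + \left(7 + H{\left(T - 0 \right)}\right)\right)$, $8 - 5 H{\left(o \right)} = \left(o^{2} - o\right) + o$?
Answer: $\frac{24888}{5} \approx 4977.6$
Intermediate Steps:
$H{\left(o \right)} = \frac{8}{5} - \frac{o^{2}}{5}$ ($H{\left(o \right)} = \frac{8}{5} - \frac{\left(o^{2} - o\right) + o}{5} = \frac{8}{5} - \frac{o^{2}}{5}$)
$C{\left(T \right)} = \left(-31 + T\right) \left(\frac{43}{5} + T - \frac{T^{2}}{5}\right)$ ($C{\left(T \right)} = \left(T - 31\right) \left(T - \left(- \frac{43}{5} + \frac{\left(T - 0\right)^{2}}{5}\right)\right) = \left(-31 + T\right) \left(T - \left(- \frac{43}{5} + \frac{\left(T + 0\right)^{2}}{5}\right)\right) = \left(-31 + T\right) \left(T + \left(7 - \left(- \frac{8}{5} + \frac{T^{2}}{5}\right)\right)\right) = \left(-31 + T\right) \left(T - \left(- \frac{43}{5} + \frac{T^{2}}{5}\right)\right) = \left(-31 + T\right) \left(\frac{43}{5} + T - \frac{T^{2}}{5}\right)$)
$C{\left(18 \right)} - -4481 = \left(- \frac{1333}{5} - \frac{2016}{5} - \frac{18^{3}}{5} + \frac{36 \cdot 18^{2}}{5}\right) - -4481 = \left(- \frac{1333}{5} - \frac{2016}{5} - \frac{5832}{5} + \frac{36}{5} \cdot 324\right) + 4481 = \left(- \frac{1333}{5} - \frac{2016}{5} - \frac{5832}{5} + \frac{11664}{5}\right) + 4481 = \frac{2483}{5} + 4481 = \frac{24888}{5}$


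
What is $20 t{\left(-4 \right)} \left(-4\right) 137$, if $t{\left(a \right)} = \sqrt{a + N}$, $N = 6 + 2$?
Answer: $-21920$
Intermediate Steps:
$N = 8$
$t{\left(a \right)} = \sqrt{8 + a}$ ($t{\left(a \right)} = \sqrt{a + 8} = \sqrt{8 + a}$)
$20 t{\left(-4 \right)} \left(-4\right) 137 = 20 \sqrt{8 - 4} \left(-4\right) 137 = 20 \sqrt{4} \left(-4\right) 137 = 20 \cdot 2 \left(-4\right) 137 = 40 \left(-4\right) 137 = \left(-160\right) 137 = -21920$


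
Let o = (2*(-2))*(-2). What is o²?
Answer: 64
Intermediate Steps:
o = 8 (o = -4*(-2) = 8)
o² = 8² = 64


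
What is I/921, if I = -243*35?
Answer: -2835/307 ≈ -9.2345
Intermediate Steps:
I = -8505
I/921 = -8505/921 = -8505*1/921 = -2835/307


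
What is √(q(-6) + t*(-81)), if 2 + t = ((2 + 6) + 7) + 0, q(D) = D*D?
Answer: 3*I*√113 ≈ 31.89*I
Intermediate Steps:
q(D) = D²
t = 13 (t = -2 + (((2 + 6) + 7) + 0) = -2 + ((8 + 7) + 0) = -2 + (15 + 0) = -2 + 15 = 13)
√(q(-6) + t*(-81)) = √((-6)² + 13*(-81)) = √(36 - 1053) = √(-1017) = 3*I*√113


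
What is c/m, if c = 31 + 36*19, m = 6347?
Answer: 65/577 ≈ 0.11265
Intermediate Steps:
c = 715 (c = 31 + 684 = 715)
c/m = 715/6347 = 715*(1/6347) = 65/577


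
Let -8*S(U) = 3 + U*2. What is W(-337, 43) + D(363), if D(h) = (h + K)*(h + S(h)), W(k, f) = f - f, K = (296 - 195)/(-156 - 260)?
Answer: 328222725/3328 ≈ 98625.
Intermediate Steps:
K = -101/416 (K = 101/(-416) = 101*(-1/416) = -101/416 ≈ -0.24279)
S(U) = -3/8 - U/4 (S(U) = -(3 + U*2)/8 = -(3 + 2*U)/8 = -3/8 - U/4)
W(k, f) = 0
D(h) = (-101/416 + h)*(-3/8 + 3*h/4) (D(h) = (h - 101/416)*(h + (-3/8 - h/4)) = (-101/416 + h)*(-3/8 + 3*h/4))
W(-337, 43) + D(363) = 0 + (303/3328 - 927/1664*363 + (3/4)*363**2) = 0 + (303/3328 - 336501/1664 + (3/4)*131769) = 0 + (303/3328 - 336501/1664 + 395307/4) = 0 + 328222725/3328 = 328222725/3328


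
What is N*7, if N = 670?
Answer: 4690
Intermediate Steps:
N*7 = 670*7 = 4690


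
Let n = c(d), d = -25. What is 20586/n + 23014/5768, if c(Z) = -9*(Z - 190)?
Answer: 27212023/1860180 ≈ 14.629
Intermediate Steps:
c(Z) = 1710 - 9*Z (c(Z) = -9*(-190 + Z) = 1710 - 9*Z)
n = 1935 (n = 1710 - 9*(-25) = 1710 + 225 = 1935)
20586/n + 23014/5768 = 20586/1935 + 23014/5768 = 20586*(1/1935) + 23014*(1/5768) = 6862/645 + 11507/2884 = 27212023/1860180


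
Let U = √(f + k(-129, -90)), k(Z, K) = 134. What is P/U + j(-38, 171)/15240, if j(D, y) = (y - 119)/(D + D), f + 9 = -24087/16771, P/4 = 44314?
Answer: -13/289560 + 22157*√2260298/2089 ≈ 15946.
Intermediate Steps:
P = 177256 (P = 4*44314 = 177256)
f = -5646/541 (f = -9 - 24087/16771 = -9 - 24087*1/16771 = -9 - 777/541 = -5646/541 ≈ -10.436)
U = 4*√2260298/541 (U = √(-5646/541 + 134) = √(66848/541) = 4*√2260298/541 ≈ 11.116)
j(D, y) = (-119 + y)/(2*D) (j(D, y) = (-119 + y)/((2*D)) = (-119 + y)*(1/(2*D)) = (-119 + y)/(2*D))
P/U + j(-38, 171)/15240 = 177256/((4*√2260298/541)) + ((½)*(-119 + 171)/(-38))/15240 = 177256*(√2260298/16712) + ((½)*(-1/38)*52)*(1/15240) = 22157*√2260298/2089 - 13/19*1/15240 = 22157*√2260298/2089 - 13/289560 = -13/289560 + 22157*√2260298/2089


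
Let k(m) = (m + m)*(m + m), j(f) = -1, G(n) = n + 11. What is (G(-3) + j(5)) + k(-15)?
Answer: 907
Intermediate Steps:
G(n) = 11 + n
k(m) = 4*m² (k(m) = (2*m)*(2*m) = 4*m²)
(G(-3) + j(5)) + k(-15) = ((11 - 3) - 1) + 4*(-15)² = (8 - 1) + 4*225 = 7 + 900 = 907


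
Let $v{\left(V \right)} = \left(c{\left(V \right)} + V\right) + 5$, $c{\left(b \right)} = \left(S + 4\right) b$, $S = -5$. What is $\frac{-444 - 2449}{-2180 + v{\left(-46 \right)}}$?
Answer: $\frac{2893}{2175} \approx 1.3301$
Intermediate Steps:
$c{\left(b \right)} = - b$ ($c{\left(b \right)} = \left(-5 + 4\right) b = - b$)
$v{\left(V \right)} = 5$ ($v{\left(V \right)} = \left(- V + V\right) + 5 = 0 + 5 = 5$)
$\frac{-444 - 2449}{-2180 + v{\left(-46 \right)}} = \frac{-444 - 2449}{-2180 + 5} = \frac{-444 - 2449}{-2175} = \left(-444 - 2449\right) \left(- \frac{1}{2175}\right) = \left(-2893\right) \left(- \frac{1}{2175}\right) = \frac{2893}{2175}$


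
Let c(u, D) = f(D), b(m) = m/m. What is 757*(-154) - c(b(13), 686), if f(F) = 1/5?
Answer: -582891/5 ≈ -1.1658e+5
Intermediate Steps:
b(m) = 1
f(F) = ⅕
c(u, D) = ⅕
757*(-154) - c(b(13), 686) = 757*(-154) - 1*⅕ = -116578 - ⅕ = -582891/5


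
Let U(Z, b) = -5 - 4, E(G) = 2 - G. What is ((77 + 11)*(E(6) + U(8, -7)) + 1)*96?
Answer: -109728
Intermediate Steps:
U(Z, b) = -9
((77 + 11)*(E(6) + U(8, -7)) + 1)*96 = ((77 + 11)*((2 - 1*6) - 9) + 1)*96 = (88*((2 - 6) - 9) + 1)*96 = (88*(-4 - 9) + 1)*96 = (88*(-13) + 1)*96 = (-1144 + 1)*96 = -1143*96 = -109728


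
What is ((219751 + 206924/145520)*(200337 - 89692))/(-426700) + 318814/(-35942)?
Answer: -187046280293250597/3282000599600 ≈ -56992.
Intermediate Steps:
((219751 + 206924/145520)*(200337 - 89692))/(-426700) + 318814/(-35942) = ((219751 + 206924*(1/145520))*110645)*(-1/426700) + 318814*(-1/35942) = ((219751 + 3043/2140)*110645)*(-1/426700) - 159407/17971 = ((470270183/2140)*110645)*(-1/426700) - 159407/17971 = (10406608879607/428)*(-1/426700) - 159407/17971 = -10406608879607/182627600 - 159407/17971 = -187046280293250597/3282000599600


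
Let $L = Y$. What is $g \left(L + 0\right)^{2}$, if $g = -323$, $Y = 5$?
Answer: $-8075$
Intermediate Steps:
$L = 5$
$g \left(L + 0\right)^{2} = - 323 \left(5 + 0\right)^{2} = - 323 \cdot 5^{2} = \left(-323\right) 25 = -8075$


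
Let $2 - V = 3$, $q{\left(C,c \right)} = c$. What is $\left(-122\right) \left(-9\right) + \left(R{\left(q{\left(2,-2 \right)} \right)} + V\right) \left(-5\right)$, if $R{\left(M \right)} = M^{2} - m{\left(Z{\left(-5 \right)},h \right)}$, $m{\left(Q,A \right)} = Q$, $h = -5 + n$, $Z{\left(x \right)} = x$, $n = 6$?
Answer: $1058$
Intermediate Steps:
$V = -1$ ($V = 2 - 3 = -1$)
$h = 1$ ($h = -5 + 6 = 1$)
$R{\left(M \right)} = 5 + M^{2}$ ($R{\left(M \right)} = M^{2} - -5 = M^{2} + 5 = 5 + M^{2}$)
$\left(-122\right) \left(-9\right) + \left(R{\left(q{\left(2,-2 \right)} \right)} + V\right) \left(-5\right) = \left(-122\right) \left(-9\right) + \left(\left(5 + \left(-2\right)^{2}\right) - 1\right) \left(-5\right) = 1098 + \left(\left(5 + 4\right) - 1\right) \left(-5\right) = 1098 + \left(9 - 1\right) \left(-5\right) = 1098 + 8 \left(-5\right) = 1098 - 40 = 1058$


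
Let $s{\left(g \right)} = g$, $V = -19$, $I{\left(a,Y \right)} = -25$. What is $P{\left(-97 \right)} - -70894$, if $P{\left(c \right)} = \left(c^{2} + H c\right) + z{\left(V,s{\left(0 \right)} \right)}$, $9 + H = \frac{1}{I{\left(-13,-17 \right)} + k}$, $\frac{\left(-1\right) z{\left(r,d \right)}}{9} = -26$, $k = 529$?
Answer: $\frac{41030543}{504} \approx 81410.0$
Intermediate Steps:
$z{\left(r,d \right)} = 234$ ($z{\left(r,d \right)} = \left(-9\right) \left(-26\right) = 234$)
$H = - \frac{4535}{504}$ ($H = -9 + \frac{1}{-25 + 529} = -9 + \frac{1}{504} = - \frac{4535}{504} \approx -8.998$)
$P{\left(c \right)} = 234 + c^{2} - \frac{4535 c}{504}$ ($P{\left(c \right)} = \left(c^{2} - \frac{4535 c}{504}\right) + 234 = 234 + c^{2} - \frac{4535 c}{504}$)
$P{\left(-97 \right)} - -70894 = \left(234 + \left(-97\right)^{2} - - \frac{439895}{504}\right) - -70894 = \left(234 + 9409 + \frac{439895}{504}\right) + 70894 = \frac{5299967}{504} + 70894 = \frac{41030543}{504}$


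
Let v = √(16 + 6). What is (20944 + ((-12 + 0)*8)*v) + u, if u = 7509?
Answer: 28453 - 96*√22 ≈ 28003.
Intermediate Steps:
v = √22 ≈ 4.6904
(20944 + ((-12 + 0)*8)*v) + u = (20944 + ((-12 + 0)*8)*√22) + 7509 = (20944 + (-12*8)*√22) + 7509 = (20944 - 96*√22) + 7509 = 28453 - 96*√22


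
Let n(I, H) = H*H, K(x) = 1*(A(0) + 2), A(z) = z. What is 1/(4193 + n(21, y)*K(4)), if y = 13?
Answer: 1/4531 ≈ 0.00022070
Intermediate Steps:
K(x) = 2 (K(x) = 1*(0 + 2) = 1*2 = 2)
n(I, H) = H²
1/(4193 + n(21, y)*K(4)) = 1/(4193 + 13²*2) = 1/(4193 + 169*2) = 1/(4193 + 338) = 1/4531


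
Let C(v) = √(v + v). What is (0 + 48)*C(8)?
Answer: 192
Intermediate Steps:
C(v) = √2*√v (C(v) = √(2*v) = √2*√v)
(0 + 48)*C(8) = (0 + 48)*(√2*√8) = 48*(√2*(2*√2)) = 48*4 = 192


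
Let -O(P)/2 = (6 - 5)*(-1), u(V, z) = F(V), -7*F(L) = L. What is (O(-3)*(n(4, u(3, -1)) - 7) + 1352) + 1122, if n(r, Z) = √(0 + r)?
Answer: 2464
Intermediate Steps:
F(L) = -L/7
u(V, z) = -V/7
O(P) = 2 (O(P) = -2*(6 - 5)*(-1) = -2*(-1) = 2)
n(r, Z) = √r
(O(-3)*(n(4, u(3, -1)) - 7) + 1352) + 1122 = (2*(√4 - 7) + 1352) + 1122 = (2*(2 - 7) + 1352) + 1122 = (2*(-5) + 1352) + 1122 = (-10 + 1352) + 1122 = 1342 + 1122 = 2464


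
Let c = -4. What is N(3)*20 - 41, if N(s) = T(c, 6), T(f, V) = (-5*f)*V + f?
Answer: 2279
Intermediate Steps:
T(f, V) = f - 5*V*f (T(f, V) = -5*V*f + f = f - 5*V*f)
N(s) = 116 (N(s) = -4*(1 - 5*6) = -4*(1 - 30) = -4*(-29) = 116)
N(3)*20 - 41 = 116*20 - 41 = 2320 - 41 = 2279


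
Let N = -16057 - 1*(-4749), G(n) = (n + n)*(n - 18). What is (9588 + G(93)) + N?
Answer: 12230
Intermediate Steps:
G(n) = 2*n*(-18 + n) (G(n) = (2*n)*(-18 + n) = 2*n*(-18 + n))
N = -11308 (N = -16057 + 4749 = -11308)
(9588 + G(93)) + N = (9588 + 2*93*(-18 + 93)) - 11308 = (9588 + 2*93*75) - 11308 = (9588 + 13950) - 11308 = 23538 - 11308 = 12230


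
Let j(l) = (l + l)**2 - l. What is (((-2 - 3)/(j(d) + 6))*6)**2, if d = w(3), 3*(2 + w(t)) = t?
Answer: 900/121 ≈ 7.4380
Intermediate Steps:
w(t) = -2 + t/3
d = -1 (d = -2 + (1/3)*3 = -2 + 1 = -1)
j(l) = -l + 4*l**2 (j(l) = (2*l)**2 - l = 4*l**2 - l = -l + 4*l**2)
(((-2 - 3)/(j(d) + 6))*6)**2 = (((-2 - 3)/(-(-1 + 4*(-1)) + 6))*6)**2 = (-5/(-(-1 - 4) + 6)*6)**2 = (-5/(-1*(-5) + 6)*6)**2 = (-5/(5 + 6)*6)**2 = (-5/11*6)**2 = (-30/11)**2 = 900/121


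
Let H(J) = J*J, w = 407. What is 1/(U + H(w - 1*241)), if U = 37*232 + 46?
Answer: 1/36186 ≈ 2.7635e-5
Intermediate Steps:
H(J) = J²
U = 8630 (U = 8584 + 46 = 8630)
1/(U + H(w - 1*241)) = 1/(8630 + (407 - 1*241)²) = 1/(8630 + (407 - 241)²) = 1/(8630 + 166²) = 1/(8630 + 27556) = 1/36186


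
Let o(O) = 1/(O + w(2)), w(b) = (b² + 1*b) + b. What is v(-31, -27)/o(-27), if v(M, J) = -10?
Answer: 190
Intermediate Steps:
w(b) = b² + 2*b (w(b) = (b² + b) + b = (b + b²) + b = b² + 2*b)
o(O) = 1/(8 + O) (o(O) = 1/(O + 2*(2 + 2)) = 1/(O + 2*4) = 1/(O + 8) = 1/(8 + O))
v(-31, -27)/o(-27) = -10/(1/(8 - 27)) = -10/(1/(-19)) = -10/(-1/19) = -10*(-19) = 190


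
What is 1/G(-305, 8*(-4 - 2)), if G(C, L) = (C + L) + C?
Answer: -1/658 ≈ -0.0015198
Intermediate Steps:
G(C, L) = L + 2*C
1/G(-305, 8*(-4 - 2)) = 1/(8*(-4 - 2) + 2*(-305)) = 1/(8*(-6) - 610) = 1/(-48 - 610) = 1/(-658) = -1/658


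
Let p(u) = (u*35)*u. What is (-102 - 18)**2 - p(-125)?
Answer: -532475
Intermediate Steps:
p(u) = 35*u**2 (p(u) = (35*u)*u = 35*u**2)
(-102 - 18)**2 - p(-125) = (-102 - 18)**2 - 35*(-125)**2 = (-120)**2 - 35*15625 = 14400 - 1*546875 = 14400 - 546875 = -532475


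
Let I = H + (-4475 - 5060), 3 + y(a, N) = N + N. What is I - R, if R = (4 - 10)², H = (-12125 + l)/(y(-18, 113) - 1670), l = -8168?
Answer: -13828944/1447 ≈ -9557.0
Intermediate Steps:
y(a, N) = -3 + 2*N (y(a, N) = -3 + (N + N) = -3 + 2*N)
H = 20293/1447 (H = (-12125 - 8168)/((-3 + 2*113) - 1670) = -20293/((-3 + 226) - 1670) = -20293/(223 - 1670) = -20293/(-1447) = -20293*(-1/1447) = 20293/1447 ≈ 14.024)
I = -13776852/1447 (I = 20293/1447 + (-4475 - 5060) = 20293/1447 - 9535 = -13776852/1447 ≈ -9521.0)
R = 36 (R = (-6)² = 36)
I - R = -13776852/1447 - 1*36 = -13776852/1447 - 36 = -13828944/1447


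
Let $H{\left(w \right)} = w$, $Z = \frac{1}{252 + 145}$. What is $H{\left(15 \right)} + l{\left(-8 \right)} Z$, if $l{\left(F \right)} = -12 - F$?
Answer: $\frac{5951}{397} \approx 14.99$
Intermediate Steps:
$Z = \frac{1}{397} \approx 0.0025189$
$H{\left(15 \right)} + l{\left(-8 \right)} Z = 15 + \left(-12 - -8\right) \frac{1}{397} = 15 + \left(-12 + 8\right) \frac{1}{397} = 15 - \frac{4}{397} = \frac{5951}{397}$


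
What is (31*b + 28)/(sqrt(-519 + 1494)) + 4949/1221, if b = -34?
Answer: 4949/1221 - 342*sqrt(39)/65 ≈ -28.805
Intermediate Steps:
(31*b + 28)/(sqrt(-519 + 1494)) + 4949/1221 = (31*(-34) + 28)/(sqrt(-519 + 1494)) + 4949/1221 = (-1054 + 28)/(sqrt(975)) + 4949*(1/1221) = -1026*sqrt(39)/195 + 4949/1221 = -342*sqrt(39)/65 + 4949/1221 = 4949/1221 - 342*sqrt(39)/65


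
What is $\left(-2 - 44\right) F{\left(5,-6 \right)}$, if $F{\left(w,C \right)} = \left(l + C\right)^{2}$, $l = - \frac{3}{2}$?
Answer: $- \frac{5175}{2} \approx -2587.5$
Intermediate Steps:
$l = - \frac{3}{2}$ ($l = \left(-3\right) \frac{1}{2} = - \frac{3}{2} \approx -1.5$)
$F{\left(w,C \right)} = \left(- \frac{3}{2} + C\right)^{2}$
$\left(-2 - 44\right) F{\left(5,-6 \right)} = \left(-2 - 44\right) \frac{\left(-3 + 2 \left(-6\right)\right)^{2}}{4} = - 46 \frac{\left(-3 - 12\right)^{2}}{4} = - 46 \frac{\left(-15\right)^{2}}{4} = - 46 \cdot \frac{1}{4} \cdot 225 = \left(-46\right) \frac{225}{4} = - \frac{5175}{2}$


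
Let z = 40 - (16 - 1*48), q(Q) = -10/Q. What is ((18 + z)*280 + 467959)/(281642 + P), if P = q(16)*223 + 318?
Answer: 3945272/2254565 ≈ 1.7499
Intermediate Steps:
P = 1429/8 (P = -10/16*223 + 318 = -10*1/16*223 + 318 = -5/8*223 + 318 = -1115/8 + 318 = 1429/8 ≈ 178.63)
z = 72 (z = 40 - (16 - 48) = 40 - 1*(-32) = 40 + 32 = 72)
((18 + z)*280 + 467959)/(281642 + P) = ((18 + 72)*280 + 467959)/(281642 + 1429/8) = (90*280 + 467959)/(2254565/8) = (25200 + 467959)*(8/2254565) = 493159*(8/2254565) = 3945272/2254565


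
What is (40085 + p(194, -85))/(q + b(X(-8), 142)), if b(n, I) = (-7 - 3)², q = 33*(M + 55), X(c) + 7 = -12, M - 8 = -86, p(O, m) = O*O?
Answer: -77721/659 ≈ -117.94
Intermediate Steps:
p(O, m) = O²
M = -78 (M = 8 - 86 = -78)
X(c) = -19 (X(c) = -7 - 12 = -19)
q = -759 (q = 33*(-78 + 55) = 33*(-23) = -759)
b(n, I) = 100 (b(n, I) = (-10)² = 100)
(40085 + p(194, -85))/(q + b(X(-8), 142)) = (40085 + 194²)/(-759 + 100) = (40085 + 37636)/(-659) = 77721*(-1/659) = -77721/659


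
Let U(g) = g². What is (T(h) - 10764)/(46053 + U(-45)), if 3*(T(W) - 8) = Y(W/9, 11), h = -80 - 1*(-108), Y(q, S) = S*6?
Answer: -1789/8013 ≈ -0.22326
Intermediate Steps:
Y(q, S) = 6*S
h = 28 (h = -80 + 108 = 28)
T(W) = 30 (T(W) = 8 + (6*11)/3 = 8 + (⅓)*66 = 8 + 22 = 30)
(T(h) - 10764)/(46053 + U(-45)) = (30 - 10764)/(46053 + (-45)²) = -10734/(46053 + 2025) = -10734/48078 = -10734*1/48078 = -1789/8013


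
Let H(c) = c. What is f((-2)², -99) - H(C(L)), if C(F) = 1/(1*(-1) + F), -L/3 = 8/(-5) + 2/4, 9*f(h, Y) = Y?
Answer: -263/23 ≈ -11.435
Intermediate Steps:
f(h, Y) = Y/9
L = 33/10 (L = -3*(8/(-5) + 2/4) = -3*(8*(-⅕) + 2*(¼)) = -3*(-8/5 + ½) = -3*(-11/10) = 33/10 ≈ 3.3000)
C(F) = 1/(-1 + F)
f((-2)², -99) - H(C(L)) = (⅑)*(-99) - 1/(-1 + 33/10) = -11 - 1/23/10 = -11 - 1*10/23 = -11 - 10/23 = -263/23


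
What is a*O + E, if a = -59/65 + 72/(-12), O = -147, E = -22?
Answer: 64573/65 ≈ 993.43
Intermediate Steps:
a = -449/65 (a = -59*1/65 + 72*(-1/12) = -59/65 - 6 = -449/65 ≈ -6.9077)
a*O + E = -449/65*(-147) - 22 = 66003/65 - 22 = 64573/65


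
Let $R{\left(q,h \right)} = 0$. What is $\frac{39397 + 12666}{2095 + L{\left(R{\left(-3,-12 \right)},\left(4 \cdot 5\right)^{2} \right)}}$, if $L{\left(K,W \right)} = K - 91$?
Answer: $\frac{52063}{2004} \approx 25.98$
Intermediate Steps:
$L{\left(K,W \right)} = -91 + K$ ($L{\left(K,W \right)} = K - 91 = -91 + K$)
$\frac{39397 + 12666}{2095 + L{\left(R{\left(-3,-12 \right)},\left(4 \cdot 5\right)^{2} \right)}} = \frac{39397 + 12666}{2095 + \left(-91 + 0\right)} = \frac{52063}{2095 - 91} = \frac{52063}{2004}$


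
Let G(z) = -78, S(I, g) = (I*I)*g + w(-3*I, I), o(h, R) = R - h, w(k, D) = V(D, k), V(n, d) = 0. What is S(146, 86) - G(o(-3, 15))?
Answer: 1833254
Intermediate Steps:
w(k, D) = 0
S(I, g) = g*I² (S(I, g) = (I*I)*g + 0 = I²*g + 0 = g*I² + 0 = g*I²)
S(146, 86) - G(o(-3, 15)) = 86*146² - 1*(-78) = 86*21316 + 78 = 1833176 + 78 = 1833254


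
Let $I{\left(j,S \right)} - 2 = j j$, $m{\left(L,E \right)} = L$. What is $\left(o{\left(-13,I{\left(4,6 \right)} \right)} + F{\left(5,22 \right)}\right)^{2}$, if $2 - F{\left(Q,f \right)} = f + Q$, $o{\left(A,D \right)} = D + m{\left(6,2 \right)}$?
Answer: $1$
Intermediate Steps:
$I{\left(j,S \right)} = 2 + j^{2}$ ($I{\left(j,S \right)} = 2 + j j = 2 + j^{2}$)
$o{\left(A,D \right)} = 6 + D$ ($o{\left(A,D \right)} = D + 6 = 6 + D$)
$F{\left(Q,f \right)} = 2 - Q - f$ ($F{\left(Q,f \right)} = 2 - \left(f + Q\right) = 2 - \left(Q + f\right) = 2 - Q - f$)
$\left(o{\left(-13,I{\left(4,6 \right)} \right)} + F{\left(5,22 \right)}\right)^{2} = \left(\left(6 + \left(2 + 4^{2}\right)\right) - 25\right)^{2} = \left(\left(6 + \left(2 + 16\right)\right) - 25\right)^{2} = \left(\left(6 + 18\right) - 25\right)^{2} = \left(24 - 25\right)^{2} = \left(-1\right)^{2} = 1$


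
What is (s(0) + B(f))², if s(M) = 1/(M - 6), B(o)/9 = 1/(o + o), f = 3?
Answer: 16/9 ≈ 1.7778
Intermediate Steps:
B(o) = 9/(2*o) (B(o) = 9/(o + o) = 9/((2*o)) = 9*(1/(2*o)) = 9/(2*o))
s(M) = 1/(-6 + M)
(s(0) + B(f))² = (1/(-6 + 0) + (9/2)/3)² = (1/(-6) + (9/2)*(⅓))² = (-⅙ + 3/2)² = (4/3)² = 16/9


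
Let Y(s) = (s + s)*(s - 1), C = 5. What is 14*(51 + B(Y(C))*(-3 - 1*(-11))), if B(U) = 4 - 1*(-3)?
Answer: 1498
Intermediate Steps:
Y(s) = 2*s*(-1 + s) (Y(s) = (2*s)*(-1 + s) = 2*s*(-1 + s))
B(U) = 7 (B(U) = 4 + 3 = 7)
14*(51 + B(Y(C))*(-3 - 1*(-11))) = 14*(51 + 7*(-3 - 1*(-11))) = 14*(51 + 7*(-3 + 11)) = 14*(51 + 7*8) = 14*(51 + 56) = 14*107 = 1498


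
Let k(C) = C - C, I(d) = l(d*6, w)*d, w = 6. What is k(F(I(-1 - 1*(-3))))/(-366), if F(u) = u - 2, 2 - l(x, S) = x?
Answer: 0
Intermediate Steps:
l(x, S) = 2 - x
I(d) = d*(2 - 6*d) (I(d) = (2 - d*6)*d = (2 - 6*d)*d = d*(2 - 6*d))
F(u) = -2 + u
k(C) = 0
k(F(I(-1 - 1*(-3))))/(-366) = 0/(-366) = 0*(-1/366) = 0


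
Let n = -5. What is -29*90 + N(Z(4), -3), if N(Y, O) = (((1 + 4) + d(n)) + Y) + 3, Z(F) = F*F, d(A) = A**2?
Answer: -2561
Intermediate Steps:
Z(F) = F**2
N(Y, O) = 33 + Y (N(Y, O) = (((1 + 4) + (-5)**2) + Y) + 3 = ((5 + 25) + Y) + 3 = (30 + Y) + 3 = 33 + Y)
-29*90 + N(Z(4), -3) = -29*90 + (33 + 4**2) = -2610 + (33 + 16) = -2610 + 49 = -2561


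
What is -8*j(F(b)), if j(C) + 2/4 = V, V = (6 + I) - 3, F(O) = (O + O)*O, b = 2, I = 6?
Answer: -68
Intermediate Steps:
F(O) = 2*O² (F(O) = (2*O)*O = 2*O²)
V = 9 (V = (6 + 6) - 3 = 12 - 3 = 9)
j(C) = 17/2 (j(C) = -½ + 9 = 17/2)
-8*j(F(b)) = -8*17/2 = -68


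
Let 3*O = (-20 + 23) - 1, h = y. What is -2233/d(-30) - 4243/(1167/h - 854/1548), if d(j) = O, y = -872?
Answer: -1408909395/1275602 ≈ -1104.5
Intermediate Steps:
h = -872
O = 2/3 (O = ((-20 + 23) - 1)/3 = (3 - 1)/3 = (1/3)*2 = 2/3 ≈ 0.66667)
d(j) = 2/3
-2233/d(-30) - 4243/(1167/h - 854/1548) = -2233/2/3 - 4243/(1167/(-872) - 854/1548) = -2233*3/2 - 4243/(1167*(-1/872) - 854*1/1548) = -6699/2 - 4243/(-1167/872 - 427/774) = -6699/2 - 4243/(-637801/337464) = -6699/2 - 4243*(-337464/637801) = -6699/2 + 1431859752/637801 = -1408909395/1275602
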